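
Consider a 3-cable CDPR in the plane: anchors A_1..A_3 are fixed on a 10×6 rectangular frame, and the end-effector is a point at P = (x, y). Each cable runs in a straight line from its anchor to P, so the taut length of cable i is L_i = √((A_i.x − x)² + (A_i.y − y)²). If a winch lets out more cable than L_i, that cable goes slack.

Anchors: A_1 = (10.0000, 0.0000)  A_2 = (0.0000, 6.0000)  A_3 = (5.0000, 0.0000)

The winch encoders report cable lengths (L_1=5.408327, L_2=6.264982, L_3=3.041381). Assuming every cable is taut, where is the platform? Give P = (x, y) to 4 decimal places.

(5.5000, 3.0000)

expand ‖A_i−P‖²=L_i² and subtract eq 1 (k_i ≔ ‖A_i‖²−L_i²)
k_1 = 100.0000+0.0000−29.2500 = 70.7500
eq1−eq2 → [20.0000  -12.0000]·P = 74.0000
eq1−eq3 → [10.0000  0.0000]·P = 55.0000
2×2 solve → P = (5.5000, 3.0000)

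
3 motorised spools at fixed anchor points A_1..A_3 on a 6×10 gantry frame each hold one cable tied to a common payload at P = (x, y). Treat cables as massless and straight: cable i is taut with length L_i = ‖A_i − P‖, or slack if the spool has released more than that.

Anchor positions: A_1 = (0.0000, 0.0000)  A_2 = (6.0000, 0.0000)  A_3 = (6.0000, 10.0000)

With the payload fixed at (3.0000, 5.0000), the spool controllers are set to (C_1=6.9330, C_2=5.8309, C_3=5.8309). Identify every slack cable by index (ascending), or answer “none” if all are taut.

1

cable 1: √((-3.0000)²+(-5.0000)²)=5.8310, C_1=6.9330: slack
cable 2: √((3.0000)²+(-5.0000)²)=5.8310, C_2=5.8309: taut
cable 3: √((3.0000)²+(5.0000)²)=5.8310, C_3=5.8309: taut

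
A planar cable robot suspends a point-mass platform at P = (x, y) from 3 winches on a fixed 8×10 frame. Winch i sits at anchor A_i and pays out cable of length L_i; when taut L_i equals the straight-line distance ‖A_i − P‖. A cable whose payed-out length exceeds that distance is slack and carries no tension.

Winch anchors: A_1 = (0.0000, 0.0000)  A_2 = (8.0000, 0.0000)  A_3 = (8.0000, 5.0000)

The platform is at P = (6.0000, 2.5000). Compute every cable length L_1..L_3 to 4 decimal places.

(6.5000, 3.2016, 3.2016)

L_1: Δ = A_1−P = (-6.0000, -2.5000) → ‖Δ‖ = √42.2500 = 6.5000
L_2: Δ = A_2−P = (2.0000, -2.5000) → ‖Δ‖ = √10.2500 = 3.2016
L_3: Δ = A_3−P = (2.0000, 2.5000) → ‖Δ‖ = √10.2500 = 3.2016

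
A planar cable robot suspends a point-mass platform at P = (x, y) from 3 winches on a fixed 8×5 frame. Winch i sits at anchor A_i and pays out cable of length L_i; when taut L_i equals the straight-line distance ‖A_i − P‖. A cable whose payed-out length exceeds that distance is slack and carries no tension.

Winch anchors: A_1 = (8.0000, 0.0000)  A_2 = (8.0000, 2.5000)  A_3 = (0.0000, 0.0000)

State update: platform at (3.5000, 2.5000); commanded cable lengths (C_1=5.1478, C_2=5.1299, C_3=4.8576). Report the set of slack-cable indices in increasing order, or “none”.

2, 3

cable 1: √((4.5000)²+(-2.5000)²)=5.1478, C_1=5.1478: taut
cable 2: √((4.5000)²+(0.0000)²)=4.5000, C_2=5.1299: slack
cable 3: √((-3.5000)²+(-2.5000)²)=4.3012, C_3=4.8576: slack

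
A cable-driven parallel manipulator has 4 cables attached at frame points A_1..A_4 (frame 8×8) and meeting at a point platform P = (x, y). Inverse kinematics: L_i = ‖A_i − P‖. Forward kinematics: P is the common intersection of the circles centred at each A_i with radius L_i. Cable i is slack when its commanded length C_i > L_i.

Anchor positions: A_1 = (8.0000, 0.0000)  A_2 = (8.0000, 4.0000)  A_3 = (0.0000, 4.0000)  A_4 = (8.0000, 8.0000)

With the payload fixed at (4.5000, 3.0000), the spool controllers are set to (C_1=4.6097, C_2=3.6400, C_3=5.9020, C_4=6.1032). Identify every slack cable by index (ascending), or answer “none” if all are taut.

3

i=1: geometric 4.6098 vs commanded 4.6097 ⇒ taut
i=2: geometric 3.6401 vs commanded 3.6400 ⇒ taut
i=3: geometric 4.6098 vs commanded 5.9020 ⇒ slack
i=4: geometric 6.1033 vs commanded 6.1032 ⇒ taut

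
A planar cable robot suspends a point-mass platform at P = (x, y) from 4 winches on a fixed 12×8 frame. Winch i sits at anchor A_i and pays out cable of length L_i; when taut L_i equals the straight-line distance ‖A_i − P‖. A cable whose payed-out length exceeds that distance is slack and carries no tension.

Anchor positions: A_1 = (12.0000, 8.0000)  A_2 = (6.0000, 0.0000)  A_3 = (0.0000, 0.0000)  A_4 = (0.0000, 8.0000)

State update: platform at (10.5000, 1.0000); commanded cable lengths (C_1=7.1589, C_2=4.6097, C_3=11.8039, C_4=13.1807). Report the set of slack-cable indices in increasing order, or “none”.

cable 1: L_1 = ‖A_1−P‖ = 7.1589;  C_1 = 7.1589 → taut
cable 2: L_2 = ‖A_2−P‖ = 4.6098;  C_2 = 4.6097 → taut
cable 3: L_3 = ‖A_3−P‖ = 10.5475;  C_3 = 11.8039 → slack
cable 4: L_4 = ‖A_4−P‖ = 12.6194;  C_4 = 13.1807 → slack

3, 4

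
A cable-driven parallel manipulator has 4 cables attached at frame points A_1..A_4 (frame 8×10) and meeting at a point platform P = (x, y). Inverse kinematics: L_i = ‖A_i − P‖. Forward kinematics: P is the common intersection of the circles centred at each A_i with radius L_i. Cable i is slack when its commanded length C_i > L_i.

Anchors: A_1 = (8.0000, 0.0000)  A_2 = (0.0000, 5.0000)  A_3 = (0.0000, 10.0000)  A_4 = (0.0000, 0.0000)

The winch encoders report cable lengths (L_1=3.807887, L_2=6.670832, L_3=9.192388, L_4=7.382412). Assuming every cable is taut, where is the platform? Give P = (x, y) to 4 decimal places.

(6.5000, 3.5000)

expand ‖A_i−P‖²=L_i² and subtract eq 1 (k_i ≔ ‖A_i‖²−L_i²)
k_1 = 64.0000+0.0000−14.5000 = 49.5000
eq1−eq2 → [16.0000  -10.0000]·P = 69.0000
eq1−eq3 → [16.0000  -20.0000]·P = 34.0000
eq1−eq4 → [16.0000  0.0000]·P = 104.0000
2×2 solve → P = (6.5000, 3.5000)
check cable 4: ‖A_4−P‖² = 54.5000 ≈ L_4² = 54.5000 ✓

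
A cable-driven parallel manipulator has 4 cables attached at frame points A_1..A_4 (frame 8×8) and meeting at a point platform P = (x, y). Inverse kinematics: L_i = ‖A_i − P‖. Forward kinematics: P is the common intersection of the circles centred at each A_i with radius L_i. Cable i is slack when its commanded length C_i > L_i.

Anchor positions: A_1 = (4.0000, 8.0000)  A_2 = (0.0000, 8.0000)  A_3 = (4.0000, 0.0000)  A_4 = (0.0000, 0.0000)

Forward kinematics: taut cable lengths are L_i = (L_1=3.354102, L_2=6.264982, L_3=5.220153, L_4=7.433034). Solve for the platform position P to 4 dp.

expand ‖A_i−P‖²=L_i² and subtract eq 1 (c_i ≔ ‖A_i‖²−L_i²)
c_1 = 16.0000+64.0000−11.2500 = 68.7500
eq1−eq2 → [8.0000  0.0000]·P = 44.0000
eq1−eq3 → [0.0000  16.0000]·P = 80.0000
eq1−eq4 → [8.0000  16.0000]·P = 124.0000
2×2 solve → P = (5.5000, 5.0000)
check cable 4: ‖A_4−P‖² = 55.2500 ≈ L_4² = 55.2500 ✓

(5.5000, 5.0000)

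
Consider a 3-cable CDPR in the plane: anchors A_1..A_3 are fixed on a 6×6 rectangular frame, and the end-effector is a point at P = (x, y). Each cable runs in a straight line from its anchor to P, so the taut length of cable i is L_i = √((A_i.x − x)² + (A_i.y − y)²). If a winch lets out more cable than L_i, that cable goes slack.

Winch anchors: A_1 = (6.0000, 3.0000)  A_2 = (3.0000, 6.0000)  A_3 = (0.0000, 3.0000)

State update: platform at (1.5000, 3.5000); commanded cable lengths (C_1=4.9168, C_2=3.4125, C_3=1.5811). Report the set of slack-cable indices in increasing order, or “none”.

1, 2

cable 1: √((4.5000)²+(-0.5000)²)=4.5277, C_1=4.9168: slack
cable 2: √((1.5000)²+(2.5000)²)=2.9155, C_2=3.4125: slack
cable 3: √((-1.5000)²+(-0.5000)²)=1.5811, C_3=1.5811: taut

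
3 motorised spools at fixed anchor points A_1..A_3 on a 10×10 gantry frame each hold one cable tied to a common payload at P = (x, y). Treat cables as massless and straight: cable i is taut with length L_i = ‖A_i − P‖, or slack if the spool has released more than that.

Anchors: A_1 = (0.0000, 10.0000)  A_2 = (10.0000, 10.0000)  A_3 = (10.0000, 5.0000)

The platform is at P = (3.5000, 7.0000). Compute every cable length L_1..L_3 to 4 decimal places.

(4.6098, 7.1589, 6.8007)

cable 1: Δx=-3.5000, Δy=3.0000; L_1 = √(Δx²+Δy²) = 4.6098
cable 2: Δx=6.5000, Δy=3.0000; L_2 = √(Δx²+Δy²) = 7.1589
cable 3: Δx=6.5000, Δy=-2.0000; L_3 = √(Δx²+Δy²) = 6.8007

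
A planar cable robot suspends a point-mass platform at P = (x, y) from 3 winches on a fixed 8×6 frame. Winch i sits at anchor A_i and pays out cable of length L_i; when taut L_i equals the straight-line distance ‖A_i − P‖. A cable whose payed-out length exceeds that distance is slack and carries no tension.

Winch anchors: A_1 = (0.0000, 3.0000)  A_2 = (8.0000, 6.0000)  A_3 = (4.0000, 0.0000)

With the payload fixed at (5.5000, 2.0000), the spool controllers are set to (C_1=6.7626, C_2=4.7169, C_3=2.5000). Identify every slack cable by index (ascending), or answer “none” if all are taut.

1

i=1: geometric 5.5902 vs commanded 6.7626 ⇒ slack
i=2: geometric 4.7170 vs commanded 4.7169 ⇒ taut
i=3: geometric 2.5000 vs commanded 2.5000 ⇒ taut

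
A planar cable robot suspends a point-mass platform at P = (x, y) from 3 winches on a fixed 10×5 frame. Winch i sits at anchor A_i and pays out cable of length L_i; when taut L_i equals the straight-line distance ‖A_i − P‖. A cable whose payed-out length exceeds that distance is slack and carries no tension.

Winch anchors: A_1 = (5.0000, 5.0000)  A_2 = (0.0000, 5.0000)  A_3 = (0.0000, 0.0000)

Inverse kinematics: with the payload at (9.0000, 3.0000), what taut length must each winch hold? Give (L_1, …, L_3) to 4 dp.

(4.4721, 9.2195, 9.4868)

L_1 = √((5.0000−9.0000)² + (5.0000−3.0000)²) = 4.4721
L_2 = √((0.0000−9.0000)² + (5.0000−3.0000)²) = 9.2195
L_3 = √((0.0000−9.0000)² + (0.0000−3.0000)²) = 9.4868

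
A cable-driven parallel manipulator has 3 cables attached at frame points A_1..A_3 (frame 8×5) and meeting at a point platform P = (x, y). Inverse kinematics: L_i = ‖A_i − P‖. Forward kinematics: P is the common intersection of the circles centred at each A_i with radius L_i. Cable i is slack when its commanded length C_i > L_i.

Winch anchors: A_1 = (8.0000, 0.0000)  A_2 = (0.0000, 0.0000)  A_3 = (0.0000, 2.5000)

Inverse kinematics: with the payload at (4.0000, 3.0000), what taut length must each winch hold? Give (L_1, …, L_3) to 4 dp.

L_1 = √((8.0000−4.0000)² + (0.0000−3.0000)²) = 5.0000
L_2 = √((0.0000−4.0000)² + (0.0000−3.0000)²) = 5.0000
L_3 = √((0.0000−4.0000)² + (2.5000−3.0000)²) = 4.0311

(5.0000, 5.0000, 4.0311)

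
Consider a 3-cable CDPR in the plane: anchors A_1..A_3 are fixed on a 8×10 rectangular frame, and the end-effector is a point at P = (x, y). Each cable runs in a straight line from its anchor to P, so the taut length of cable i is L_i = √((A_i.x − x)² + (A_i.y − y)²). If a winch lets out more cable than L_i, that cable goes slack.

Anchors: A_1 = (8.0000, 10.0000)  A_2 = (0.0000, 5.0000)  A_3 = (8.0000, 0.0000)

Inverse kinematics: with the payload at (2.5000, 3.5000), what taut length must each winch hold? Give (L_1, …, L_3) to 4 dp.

(8.5147, 2.9155, 6.5192)

L_1 = √((8.0000−2.5000)² + (10.0000−3.5000)²) = 8.5147
L_2 = √((0.0000−2.5000)² + (5.0000−3.5000)²) = 2.9155
L_3 = √((8.0000−2.5000)² + (0.0000−3.5000)²) = 6.5192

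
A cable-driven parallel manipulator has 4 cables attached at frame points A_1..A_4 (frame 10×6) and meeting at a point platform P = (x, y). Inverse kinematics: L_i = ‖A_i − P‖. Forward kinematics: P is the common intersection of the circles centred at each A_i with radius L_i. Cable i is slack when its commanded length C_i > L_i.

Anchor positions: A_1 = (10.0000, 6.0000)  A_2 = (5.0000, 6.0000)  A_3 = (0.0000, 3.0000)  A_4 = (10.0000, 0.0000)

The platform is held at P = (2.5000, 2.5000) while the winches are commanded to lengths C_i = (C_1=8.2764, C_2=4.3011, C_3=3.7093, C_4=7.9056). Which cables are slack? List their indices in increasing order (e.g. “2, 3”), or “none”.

3

cable 1: L_1 = ‖A_1−P‖ = 8.2765;  C_1 = 8.2764 → taut
cable 2: L_2 = ‖A_2−P‖ = 4.3012;  C_2 = 4.3011 → taut
cable 3: L_3 = ‖A_3−P‖ = 2.5495;  C_3 = 3.7093 → slack
cable 4: L_4 = ‖A_4−P‖ = 7.9057;  C_4 = 7.9056 → taut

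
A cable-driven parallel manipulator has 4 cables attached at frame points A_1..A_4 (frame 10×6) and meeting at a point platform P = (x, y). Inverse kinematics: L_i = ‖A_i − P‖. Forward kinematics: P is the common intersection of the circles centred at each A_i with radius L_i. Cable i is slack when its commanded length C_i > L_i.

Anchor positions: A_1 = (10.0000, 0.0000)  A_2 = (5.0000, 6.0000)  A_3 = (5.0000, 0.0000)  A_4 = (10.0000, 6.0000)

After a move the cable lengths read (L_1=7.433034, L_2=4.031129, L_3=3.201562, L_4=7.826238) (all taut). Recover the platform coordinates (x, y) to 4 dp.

(3.0000, 2.5000)

expand ‖A_i−P‖²=L_i² and subtract eq 1 (c_i ≔ ‖A_i‖²−L_i²)
c_1 = 100.0000+0.0000−55.2500 = 44.7500
eq1−eq2 → [10.0000  -12.0000]·P = 0.0000
eq1−eq3 → [10.0000  0.0000]·P = 30.0000
eq1−eq4 → [0.0000  -12.0000]·P = -30.0000
2×2 solve → P = (3.0000, 2.5000)
check cable 4: ‖A_4−P‖² = 61.2500 ≈ L_4² = 61.2500 ✓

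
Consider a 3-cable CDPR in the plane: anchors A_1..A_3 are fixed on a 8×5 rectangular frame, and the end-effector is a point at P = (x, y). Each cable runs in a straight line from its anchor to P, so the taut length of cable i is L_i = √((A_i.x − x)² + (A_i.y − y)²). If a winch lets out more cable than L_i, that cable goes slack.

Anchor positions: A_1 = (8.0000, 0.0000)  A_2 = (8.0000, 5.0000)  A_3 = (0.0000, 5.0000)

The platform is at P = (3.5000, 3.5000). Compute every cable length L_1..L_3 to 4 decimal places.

L_1: Δ = A_1−P = (4.5000, -3.5000) → ‖Δ‖ = √32.5000 = 5.7009
L_2: Δ = A_2−P = (4.5000, 1.5000) → ‖Δ‖ = √22.5000 = 4.7434
L_3: Δ = A_3−P = (-3.5000, 1.5000) → ‖Δ‖ = √14.5000 = 3.8079

(5.7009, 4.7434, 3.8079)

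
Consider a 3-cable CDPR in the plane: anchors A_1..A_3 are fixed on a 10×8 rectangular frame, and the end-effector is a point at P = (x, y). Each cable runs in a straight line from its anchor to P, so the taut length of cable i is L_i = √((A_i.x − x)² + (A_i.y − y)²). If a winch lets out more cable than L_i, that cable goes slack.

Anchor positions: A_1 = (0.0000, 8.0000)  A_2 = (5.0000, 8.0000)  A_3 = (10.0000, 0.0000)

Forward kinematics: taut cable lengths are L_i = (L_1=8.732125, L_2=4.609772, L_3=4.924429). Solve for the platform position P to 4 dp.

(8.0000, 4.5000)

expand ‖A_i−P‖²=L_i² and subtract eq 1 (k_i ≔ ‖A_i‖²−L_i²)
k_1 = 0.0000+64.0000−76.2500 = -12.2500
eq1−eq2 → [-10.0000  0.0000]·P = -80.0000
eq1−eq3 → [-20.0000  16.0000]·P = -88.0000
2×2 solve → P = (8.0000, 4.5000)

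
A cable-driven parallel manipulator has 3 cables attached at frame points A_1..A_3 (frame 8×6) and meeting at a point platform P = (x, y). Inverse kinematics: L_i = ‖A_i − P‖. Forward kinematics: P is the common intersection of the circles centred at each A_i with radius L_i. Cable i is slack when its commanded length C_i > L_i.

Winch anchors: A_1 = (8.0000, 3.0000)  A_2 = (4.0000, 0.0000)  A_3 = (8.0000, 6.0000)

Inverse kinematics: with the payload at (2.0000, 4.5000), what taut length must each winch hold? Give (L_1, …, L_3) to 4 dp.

(6.1847, 4.9244, 6.1847)

cable 1: Δx=6.0000, Δy=-1.5000; L_1 = √(Δx²+Δy²) = 6.1847
cable 2: Δx=2.0000, Δy=-4.5000; L_2 = √(Δx²+Δy²) = 4.9244
cable 3: Δx=6.0000, Δy=1.5000; L_3 = √(Δx²+Δy²) = 6.1847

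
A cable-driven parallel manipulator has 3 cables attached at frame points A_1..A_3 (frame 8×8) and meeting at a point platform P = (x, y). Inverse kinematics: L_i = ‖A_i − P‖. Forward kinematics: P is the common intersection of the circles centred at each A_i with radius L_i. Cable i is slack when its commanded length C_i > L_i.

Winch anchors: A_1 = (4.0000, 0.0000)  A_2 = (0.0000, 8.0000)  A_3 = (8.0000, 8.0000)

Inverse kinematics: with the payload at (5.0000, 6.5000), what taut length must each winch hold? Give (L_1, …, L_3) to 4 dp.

(6.5765, 5.2202, 3.3541)

L_1 = √((4.0000−5.0000)² + (0.0000−6.5000)²) = 6.5765
L_2 = √((0.0000−5.0000)² + (8.0000−6.5000)²) = 5.2202
L_3 = √((8.0000−5.0000)² + (8.0000−6.5000)²) = 3.3541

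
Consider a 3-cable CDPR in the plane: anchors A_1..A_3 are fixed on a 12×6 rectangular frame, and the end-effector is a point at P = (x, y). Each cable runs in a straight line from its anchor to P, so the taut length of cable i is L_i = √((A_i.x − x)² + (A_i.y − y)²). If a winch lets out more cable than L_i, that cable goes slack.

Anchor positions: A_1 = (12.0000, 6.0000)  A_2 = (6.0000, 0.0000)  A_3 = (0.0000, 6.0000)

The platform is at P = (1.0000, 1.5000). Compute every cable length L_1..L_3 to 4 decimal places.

(11.8849, 5.2202, 4.6098)

L_1 = √((12.0000−1.0000)² + (6.0000−1.5000)²) = 11.8849
L_2 = √((6.0000−1.0000)² + (0.0000−1.5000)²) = 5.2202
L_3 = √((0.0000−1.0000)² + (6.0000−1.5000)²) = 4.6098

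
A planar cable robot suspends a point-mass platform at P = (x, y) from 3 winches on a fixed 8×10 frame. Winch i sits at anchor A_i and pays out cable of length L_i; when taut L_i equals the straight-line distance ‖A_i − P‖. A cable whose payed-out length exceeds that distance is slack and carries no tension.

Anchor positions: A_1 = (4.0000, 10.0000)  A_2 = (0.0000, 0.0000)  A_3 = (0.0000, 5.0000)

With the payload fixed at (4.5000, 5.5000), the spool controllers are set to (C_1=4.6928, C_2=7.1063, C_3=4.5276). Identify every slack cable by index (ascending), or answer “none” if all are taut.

1

i=1: geometric 4.5277 vs commanded 4.6928 ⇒ slack
i=2: geometric 7.1063 vs commanded 7.1063 ⇒ taut
i=3: geometric 4.5277 vs commanded 4.5276 ⇒ taut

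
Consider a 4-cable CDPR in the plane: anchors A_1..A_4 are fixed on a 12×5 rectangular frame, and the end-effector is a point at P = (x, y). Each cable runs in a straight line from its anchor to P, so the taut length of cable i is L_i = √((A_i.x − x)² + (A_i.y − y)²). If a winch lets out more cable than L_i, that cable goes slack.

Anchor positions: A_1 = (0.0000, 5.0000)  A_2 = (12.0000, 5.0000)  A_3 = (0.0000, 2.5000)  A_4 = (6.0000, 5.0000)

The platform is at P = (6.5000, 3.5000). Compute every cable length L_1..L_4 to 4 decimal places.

(6.6708, 5.7009, 6.5765, 1.5811)

L_1: Δ = A_1−P = (-6.5000, 1.5000) → ‖Δ‖ = √44.5000 = 6.6708
L_2: Δ = A_2−P = (5.5000, 1.5000) → ‖Δ‖ = √32.5000 = 5.7009
L_3: Δ = A_3−P = (-6.5000, -1.0000) → ‖Δ‖ = √43.2500 = 6.5765
L_4: Δ = A_4−P = (-0.5000, 1.5000) → ‖Δ‖ = √2.5000 = 1.5811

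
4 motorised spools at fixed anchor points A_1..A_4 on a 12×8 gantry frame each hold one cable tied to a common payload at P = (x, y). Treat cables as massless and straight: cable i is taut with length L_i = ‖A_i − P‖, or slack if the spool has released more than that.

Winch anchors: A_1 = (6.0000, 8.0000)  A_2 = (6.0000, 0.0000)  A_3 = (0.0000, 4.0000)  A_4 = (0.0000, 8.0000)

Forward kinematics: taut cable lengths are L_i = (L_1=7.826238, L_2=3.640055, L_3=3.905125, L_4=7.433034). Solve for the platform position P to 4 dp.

(2.5000, 1.0000)

each cable: (A_i−P)·(A_i−P) = L_i²; let q_i = ‖A_i‖²−L_i²
q_1 = 36.0000+64.0000−61.2500 = 38.7500
row 1: 0.0000x + 16.0000y = 16.0000  (q_2=22.7500)
row 2: 12.0000x + 8.0000y = 38.0000  (q_3=0.7500)
row 3: 12.0000x + 0.0000y = 30.0000  (q_4=8.7500)
Cramer on rows 1–2 → x = 2.5000, y = 1.0000
check cable 4: ‖A_4−P‖² = 55.2500 ≈ L_4² = 55.2500 ✓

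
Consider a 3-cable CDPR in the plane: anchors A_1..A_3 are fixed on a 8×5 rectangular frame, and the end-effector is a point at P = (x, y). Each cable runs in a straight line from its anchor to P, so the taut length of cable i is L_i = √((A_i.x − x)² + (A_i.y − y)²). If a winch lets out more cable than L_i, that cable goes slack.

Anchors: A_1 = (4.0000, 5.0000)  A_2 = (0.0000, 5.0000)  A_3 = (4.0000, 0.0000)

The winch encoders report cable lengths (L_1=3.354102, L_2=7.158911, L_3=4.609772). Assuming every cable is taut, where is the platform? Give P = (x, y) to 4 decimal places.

(7.0000, 3.5000)

expand ‖A_i−P‖²=L_i² and subtract eq 1 (q_i ≔ ‖A_i‖²−L_i²)
q_1 = 16.0000+25.0000−11.2500 = 29.7500
eq1−eq2 → [8.0000  0.0000]·P = 56.0000
eq1−eq3 → [0.0000  10.0000]·P = 35.0000
2×2 solve → P = (7.0000, 3.5000)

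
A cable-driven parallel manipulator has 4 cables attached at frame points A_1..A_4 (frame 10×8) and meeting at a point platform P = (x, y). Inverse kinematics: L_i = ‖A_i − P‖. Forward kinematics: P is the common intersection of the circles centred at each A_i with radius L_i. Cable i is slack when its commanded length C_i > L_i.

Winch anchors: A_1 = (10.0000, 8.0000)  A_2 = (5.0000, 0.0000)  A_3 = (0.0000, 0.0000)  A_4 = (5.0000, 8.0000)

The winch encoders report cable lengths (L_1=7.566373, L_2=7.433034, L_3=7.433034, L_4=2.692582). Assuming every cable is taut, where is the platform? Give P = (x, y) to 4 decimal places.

(2.5000, 7.0000)

expand ‖A_i−P‖²=L_i² and subtract eq 1 (q_i ≔ ‖A_i‖²−L_i²)
q_1 = 100.0000+64.0000−57.2500 = 106.7500
eq1−eq2 → [10.0000  16.0000]·P = 137.0000
eq1−eq3 → [20.0000  16.0000]·P = 162.0000
eq1−eq4 → [10.0000  0.0000]·P = 25.0000
2×2 solve → P = (2.5000, 7.0000)
check cable 4: ‖A_4−P‖² = 7.2500 ≈ L_4² = 7.2500 ✓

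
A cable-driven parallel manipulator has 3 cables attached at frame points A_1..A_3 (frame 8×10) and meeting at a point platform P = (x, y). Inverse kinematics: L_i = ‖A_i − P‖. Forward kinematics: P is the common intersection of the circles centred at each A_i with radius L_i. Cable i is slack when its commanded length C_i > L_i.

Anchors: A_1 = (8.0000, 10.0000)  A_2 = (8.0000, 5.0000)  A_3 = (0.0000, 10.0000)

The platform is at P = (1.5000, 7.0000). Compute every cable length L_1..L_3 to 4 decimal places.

(7.1589, 6.8007, 3.3541)

L_1 = √((8.0000−1.5000)² + (10.0000−7.0000)²) = 7.1589
L_2 = √((8.0000−1.5000)² + (5.0000−7.0000)²) = 6.8007
L_3 = √((0.0000−1.5000)² + (10.0000−7.0000)²) = 3.3541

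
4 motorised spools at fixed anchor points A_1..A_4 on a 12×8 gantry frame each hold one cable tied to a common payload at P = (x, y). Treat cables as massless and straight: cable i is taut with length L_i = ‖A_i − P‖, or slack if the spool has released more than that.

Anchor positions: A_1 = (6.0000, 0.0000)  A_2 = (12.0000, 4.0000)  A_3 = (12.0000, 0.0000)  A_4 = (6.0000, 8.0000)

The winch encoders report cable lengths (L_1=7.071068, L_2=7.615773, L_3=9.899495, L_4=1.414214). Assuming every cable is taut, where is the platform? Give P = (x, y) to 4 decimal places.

each cable: (A_i−P)·(A_i−P) = L_i²; let k_i = ‖A_i‖²−L_i²
k_1 = 36.0000+0.0000−50.0000 = -14.0000
row 1: -12.0000x − 8.0000y = -116.0000  (k_2=102.0000)
row 2: -12.0000x + 0.0000y = -60.0000  (k_3=46.0000)
row 3: 0.0000x − 16.0000y = -112.0000  (k_4=98.0000)
Cramer on rows 1–2 → x = 5.0000, y = 7.0000
check cable 4: ‖A_4−P‖² = 2.0000 ≈ L_4² = 2.0000 ✓

(5.0000, 7.0000)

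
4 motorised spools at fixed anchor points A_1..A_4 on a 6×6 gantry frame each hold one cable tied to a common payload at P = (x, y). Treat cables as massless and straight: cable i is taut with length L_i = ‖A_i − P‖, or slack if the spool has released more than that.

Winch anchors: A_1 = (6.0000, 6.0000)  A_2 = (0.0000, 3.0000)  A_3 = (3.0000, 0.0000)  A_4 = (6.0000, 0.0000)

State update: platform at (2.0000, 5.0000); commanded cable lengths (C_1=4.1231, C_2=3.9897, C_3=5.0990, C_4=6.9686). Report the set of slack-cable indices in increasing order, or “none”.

cable 1: L_1 = ‖A_1−P‖ = 4.1231;  C_1 = 4.1231 → taut
cable 2: L_2 = ‖A_2−P‖ = 2.8284;  C_2 = 3.9897 → slack
cable 3: L_3 = ‖A_3−P‖ = 5.0990;  C_3 = 5.0990 → taut
cable 4: L_4 = ‖A_4−P‖ = 6.4031;  C_4 = 6.9686 → slack

2, 4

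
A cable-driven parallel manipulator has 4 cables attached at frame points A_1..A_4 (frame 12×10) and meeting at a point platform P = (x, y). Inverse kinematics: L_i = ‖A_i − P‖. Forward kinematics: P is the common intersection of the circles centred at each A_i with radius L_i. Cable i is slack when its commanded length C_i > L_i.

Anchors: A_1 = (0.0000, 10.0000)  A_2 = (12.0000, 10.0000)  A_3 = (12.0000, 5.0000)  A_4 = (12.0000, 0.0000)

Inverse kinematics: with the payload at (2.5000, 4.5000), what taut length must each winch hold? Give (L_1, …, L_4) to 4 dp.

(6.0415, 10.9772, 9.5131, 10.5119)

cable 1: Δx=-2.5000, Δy=5.5000; L_1 = √(Δx²+Δy²) = 6.0415
cable 2: Δx=9.5000, Δy=5.5000; L_2 = √(Δx²+Δy²) = 10.9772
cable 3: Δx=9.5000, Δy=0.5000; L_3 = √(Δx²+Δy²) = 9.5131
cable 4: Δx=9.5000, Δy=-4.5000; L_4 = √(Δx²+Δy²) = 10.5119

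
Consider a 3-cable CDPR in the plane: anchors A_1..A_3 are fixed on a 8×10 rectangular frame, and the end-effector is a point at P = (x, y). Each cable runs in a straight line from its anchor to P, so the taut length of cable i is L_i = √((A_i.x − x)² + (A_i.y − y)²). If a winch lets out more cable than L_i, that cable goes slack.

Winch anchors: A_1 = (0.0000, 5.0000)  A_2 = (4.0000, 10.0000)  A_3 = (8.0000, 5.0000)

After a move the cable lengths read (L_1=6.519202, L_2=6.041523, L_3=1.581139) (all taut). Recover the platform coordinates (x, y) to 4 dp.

circle eqns → linear via eq_j − eq_1; set c_j = A_j·A_j − L_j²
c_1 = 0.0000+25.0000−42.5000 = -17.5000
-8.0000·x − 10.0000·y = c_1−c_2 = -97.0000
-16.0000·x + 0.0000·y = c_1−c_3 = -104.0000
solve first two rows → x=6.5000, y=4.5000

(6.5000, 4.5000)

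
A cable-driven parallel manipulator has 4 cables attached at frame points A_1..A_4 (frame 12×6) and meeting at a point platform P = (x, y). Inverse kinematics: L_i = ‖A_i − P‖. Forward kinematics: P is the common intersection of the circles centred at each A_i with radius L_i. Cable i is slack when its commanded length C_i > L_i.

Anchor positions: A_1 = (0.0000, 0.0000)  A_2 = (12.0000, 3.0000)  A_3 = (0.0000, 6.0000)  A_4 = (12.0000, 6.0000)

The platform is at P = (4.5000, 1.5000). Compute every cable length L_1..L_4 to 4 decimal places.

(4.7434, 7.6485, 6.3640, 8.7464)

L_1 = √((0.0000−4.5000)² + (0.0000−1.5000)²) = 4.7434
L_2 = √((12.0000−4.5000)² + (3.0000−1.5000)²) = 7.6485
L_3 = √((0.0000−4.5000)² + (6.0000−1.5000)²) = 6.3640
L_4 = √((12.0000−4.5000)² + (6.0000−1.5000)²) = 8.7464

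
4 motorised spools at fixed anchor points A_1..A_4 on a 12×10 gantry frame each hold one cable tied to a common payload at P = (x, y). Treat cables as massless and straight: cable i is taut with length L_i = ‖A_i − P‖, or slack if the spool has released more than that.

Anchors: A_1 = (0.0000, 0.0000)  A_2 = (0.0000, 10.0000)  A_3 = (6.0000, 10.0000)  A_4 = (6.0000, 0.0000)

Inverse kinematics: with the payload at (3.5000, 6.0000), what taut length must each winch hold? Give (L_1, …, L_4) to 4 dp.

(6.9462, 5.3151, 4.7170, 6.5000)

L_1: Δ = A_1−P = (-3.5000, -6.0000) → ‖Δ‖ = √48.2500 = 6.9462
L_2: Δ = A_2−P = (-3.5000, 4.0000) → ‖Δ‖ = √28.2500 = 5.3151
L_3: Δ = A_3−P = (2.5000, 4.0000) → ‖Δ‖ = √22.2500 = 4.7170
L_4: Δ = A_4−P = (2.5000, -6.0000) → ‖Δ‖ = √42.2500 = 6.5000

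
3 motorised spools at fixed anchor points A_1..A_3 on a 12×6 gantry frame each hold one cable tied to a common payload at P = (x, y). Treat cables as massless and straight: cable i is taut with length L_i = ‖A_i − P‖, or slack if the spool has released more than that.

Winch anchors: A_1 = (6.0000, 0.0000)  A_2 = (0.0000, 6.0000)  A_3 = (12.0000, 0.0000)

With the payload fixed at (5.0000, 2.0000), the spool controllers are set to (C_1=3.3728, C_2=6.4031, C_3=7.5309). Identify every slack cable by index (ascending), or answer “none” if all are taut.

cable 1: L_1 = ‖A_1−P‖ = 2.2361;  C_1 = 3.3728 → slack
cable 2: L_2 = ‖A_2−P‖ = 6.4031;  C_2 = 6.4031 → taut
cable 3: L_3 = ‖A_3−P‖ = 7.2801;  C_3 = 7.5309 → slack

1, 3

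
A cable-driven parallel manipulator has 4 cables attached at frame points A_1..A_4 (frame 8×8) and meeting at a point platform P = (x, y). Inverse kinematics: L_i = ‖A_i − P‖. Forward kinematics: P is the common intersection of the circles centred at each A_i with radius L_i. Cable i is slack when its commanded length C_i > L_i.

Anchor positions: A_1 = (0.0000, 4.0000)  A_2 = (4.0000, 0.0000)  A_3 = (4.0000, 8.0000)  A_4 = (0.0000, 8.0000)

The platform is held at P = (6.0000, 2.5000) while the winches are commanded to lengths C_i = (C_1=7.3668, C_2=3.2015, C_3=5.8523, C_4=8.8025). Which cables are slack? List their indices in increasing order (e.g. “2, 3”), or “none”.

i=1: geometric 6.1847 vs commanded 7.3668 ⇒ slack
i=2: geometric 3.2016 vs commanded 3.2015 ⇒ taut
i=3: geometric 5.8523 vs commanded 5.8523 ⇒ taut
i=4: geometric 8.1394 vs commanded 8.8025 ⇒ slack

1, 4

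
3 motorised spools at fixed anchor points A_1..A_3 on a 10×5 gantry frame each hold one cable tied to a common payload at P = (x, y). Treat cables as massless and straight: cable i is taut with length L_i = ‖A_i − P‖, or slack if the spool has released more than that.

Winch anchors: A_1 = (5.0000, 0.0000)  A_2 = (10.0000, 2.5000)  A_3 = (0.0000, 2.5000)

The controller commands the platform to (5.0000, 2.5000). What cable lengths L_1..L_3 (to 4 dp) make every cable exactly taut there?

(2.5000, 5.0000, 5.0000)

cable 1: Δx=0.0000, Δy=-2.5000; L_1 = √(Δx²+Δy²) = 2.5000
cable 2: Δx=5.0000, Δy=0.0000; L_2 = √(Δx²+Δy²) = 5.0000
cable 3: Δx=-5.0000, Δy=0.0000; L_3 = √(Δx²+Δy²) = 5.0000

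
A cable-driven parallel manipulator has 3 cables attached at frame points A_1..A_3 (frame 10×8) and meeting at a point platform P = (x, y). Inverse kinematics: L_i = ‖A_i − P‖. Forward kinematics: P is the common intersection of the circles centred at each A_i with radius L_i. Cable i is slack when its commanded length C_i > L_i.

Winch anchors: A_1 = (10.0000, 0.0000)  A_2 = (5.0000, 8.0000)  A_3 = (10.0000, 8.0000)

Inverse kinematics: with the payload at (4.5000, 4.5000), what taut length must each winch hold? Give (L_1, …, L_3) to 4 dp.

(7.1063, 3.5355, 6.5192)

L_1: Δ = A_1−P = (5.5000, -4.5000) → ‖Δ‖ = √50.5000 = 7.1063
L_2: Δ = A_2−P = (0.5000, 3.5000) → ‖Δ‖ = √12.5000 = 3.5355
L_3: Δ = A_3−P = (5.5000, 3.5000) → ‖Δ‖ = √42.5000 = 6.5192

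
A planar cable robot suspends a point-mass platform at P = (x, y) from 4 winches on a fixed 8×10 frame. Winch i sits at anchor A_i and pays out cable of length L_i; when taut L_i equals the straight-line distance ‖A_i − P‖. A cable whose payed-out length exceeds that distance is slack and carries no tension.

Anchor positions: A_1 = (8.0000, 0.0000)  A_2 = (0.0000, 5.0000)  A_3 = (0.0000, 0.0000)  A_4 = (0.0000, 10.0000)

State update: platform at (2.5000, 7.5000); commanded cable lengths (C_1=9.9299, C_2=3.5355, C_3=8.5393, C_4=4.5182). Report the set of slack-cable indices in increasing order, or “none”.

cable 1: √((5.5000)²+(-7.5000)²)=9.3005, C_1=9.9299: slack
cable 2: √((-2.5000)²+(-2.5000)²)=3.5355, C_2=3.5355: taut
cable 3: √((-2.5000)²+(-7.5000)²)=7.9057, C_3=8.5393: slack
cable 4: √((-2.5000)²+(2.5000)²)=3.5355, C_4=4.5182: slack

1, 3, 4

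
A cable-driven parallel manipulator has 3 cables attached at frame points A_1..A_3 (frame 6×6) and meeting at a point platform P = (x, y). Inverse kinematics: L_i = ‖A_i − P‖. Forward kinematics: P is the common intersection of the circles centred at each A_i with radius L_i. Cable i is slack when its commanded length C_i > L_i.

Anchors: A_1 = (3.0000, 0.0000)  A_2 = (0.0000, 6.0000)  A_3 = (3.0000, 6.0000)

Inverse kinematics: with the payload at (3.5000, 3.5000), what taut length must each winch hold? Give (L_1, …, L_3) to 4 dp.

L_1: Δ = A_1−P = (-0.5000, -3.5000) → ‖Δ‖ = √12.5000 = 3.5355
L_2: Δ = A_2−P = (-3.5000, 2.5000) → ‖Δ‖ = √18.5000 = 4.3012
L_3: Δ = A_3−P = (-0.5000, 2.5000) → ‖Δ‖ = √6.5000 = 2.5495

(3.5355, 4.3012, 2.5495)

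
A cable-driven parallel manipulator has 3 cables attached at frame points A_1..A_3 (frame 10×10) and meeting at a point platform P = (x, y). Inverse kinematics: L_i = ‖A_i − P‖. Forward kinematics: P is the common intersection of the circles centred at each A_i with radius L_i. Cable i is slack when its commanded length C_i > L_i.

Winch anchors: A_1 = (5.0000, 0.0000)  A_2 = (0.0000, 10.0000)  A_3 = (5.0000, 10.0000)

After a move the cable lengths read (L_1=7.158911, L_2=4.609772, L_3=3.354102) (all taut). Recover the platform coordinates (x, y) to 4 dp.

(3.5000, 7.0000)

circle eqns → linear via eq_j − eq_1; set q_j = A_j·A_j − L_j²
q_1 = 25.0000+0.0000−51.2500 = -26.2500
10.0000·x − 20.0000·y = q_1−q_2 = -105.0000
0.0000·x − 20.0000·y = q_1−q_3 = -140.0000
solve first two rows → x=3.5000, y=7.0000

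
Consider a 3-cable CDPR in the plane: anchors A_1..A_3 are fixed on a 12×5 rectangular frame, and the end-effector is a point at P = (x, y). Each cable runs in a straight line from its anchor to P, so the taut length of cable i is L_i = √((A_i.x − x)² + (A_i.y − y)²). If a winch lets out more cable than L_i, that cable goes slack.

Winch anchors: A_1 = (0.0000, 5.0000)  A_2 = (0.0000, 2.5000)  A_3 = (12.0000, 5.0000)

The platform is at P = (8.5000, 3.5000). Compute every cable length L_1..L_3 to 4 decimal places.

(8.6313, 8.5586, 3.8079)

cable 1: Δx=-8.5000, Δy=1.5000; L_1 = √(Δx²+Δy²) = 8.6313
cable 2: Δx=-8.5000, Δy=-1.0000; L_2 = √(Δx²+Δy²) = 8.5586
cable 3: Δx=3.5000, Δy=1.5000; L_3 = √(Δx²+Δy²) = 3.8079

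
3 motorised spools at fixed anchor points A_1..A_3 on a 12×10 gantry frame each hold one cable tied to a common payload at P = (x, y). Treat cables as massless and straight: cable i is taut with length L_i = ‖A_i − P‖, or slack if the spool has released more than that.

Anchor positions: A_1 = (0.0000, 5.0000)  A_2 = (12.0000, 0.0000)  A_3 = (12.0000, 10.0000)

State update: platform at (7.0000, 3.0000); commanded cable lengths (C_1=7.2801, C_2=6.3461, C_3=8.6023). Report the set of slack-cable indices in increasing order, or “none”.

i=1: geometric 7.2801 vs commanded 7.2801 ⇒ taut
i=2: geometric 5.8310 vs commanded 6.3461 ⇒ slack
i=3: geometric 8.6023 vs commanded 8.6023 ⇒ taut

2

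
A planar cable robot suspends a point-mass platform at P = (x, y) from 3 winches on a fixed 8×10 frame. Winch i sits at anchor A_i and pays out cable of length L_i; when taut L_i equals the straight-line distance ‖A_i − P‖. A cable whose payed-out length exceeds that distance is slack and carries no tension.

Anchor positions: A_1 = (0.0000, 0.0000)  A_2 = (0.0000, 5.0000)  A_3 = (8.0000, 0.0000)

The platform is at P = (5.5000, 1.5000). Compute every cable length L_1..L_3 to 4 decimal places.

L_1 = √((0.0000−5.5000)² + (0.0000−1.5000)²) = 5.7009
L_2 = √((0.0000−5.5000)² + (5.0000−1.5000)²) = 6.5192
L_3 = √((8.0000−5.5000)² + (0.0000−1.5000)²) = 2.9155

(5.7009, 6.5192, 2.9155)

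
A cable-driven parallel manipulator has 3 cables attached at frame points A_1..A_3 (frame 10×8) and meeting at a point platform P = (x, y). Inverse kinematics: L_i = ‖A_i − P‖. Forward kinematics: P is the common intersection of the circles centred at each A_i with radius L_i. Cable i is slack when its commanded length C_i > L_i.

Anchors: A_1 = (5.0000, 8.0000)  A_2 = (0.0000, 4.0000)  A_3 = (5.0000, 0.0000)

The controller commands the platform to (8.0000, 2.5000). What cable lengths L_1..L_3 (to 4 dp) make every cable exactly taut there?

(6.2650, 8.1394, 3.9051)

L_1: Δ = A_1−P = (-3.0000, 5.5000) → ‖Δ‖ = √39.2500 = 6.2650
L_2: Δ = A_2−P = (-8.0000, 1.5000) → ‖Δ‖ = √66.2500 = 8.1394
L_3: Δ = A_3−P = (-3.0000, -2.5000) → ‖Δ‖ = √15.2500 = 3.9051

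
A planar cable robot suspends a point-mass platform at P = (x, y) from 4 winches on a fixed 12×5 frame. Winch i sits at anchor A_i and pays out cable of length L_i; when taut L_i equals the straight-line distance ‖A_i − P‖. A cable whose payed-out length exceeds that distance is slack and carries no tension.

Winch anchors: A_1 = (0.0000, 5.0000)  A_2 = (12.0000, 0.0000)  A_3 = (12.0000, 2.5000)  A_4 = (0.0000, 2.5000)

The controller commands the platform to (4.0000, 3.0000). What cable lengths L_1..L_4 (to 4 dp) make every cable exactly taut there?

(4.4721, 8.5440, 8.0156, 4.0311)

L_1: Δ = A_1−P = (-4.0000, 2.0000) → ‖Δ‖ = √20.0000 = 4.4721
L_2: Δ = A_2−P = (8.0000, -3.0000) → ‖Δ‖ = √73.0000 = 8.5440
L_3: Δ = A_3−P = (8.0000, -0.5000) → ‖Δ‖ = √64.2500 = 8.0156
L_4: Δ = A_4−P = (-4.0000, -0.5000) → ‖Δ‖ = √16.2500 = 4.0311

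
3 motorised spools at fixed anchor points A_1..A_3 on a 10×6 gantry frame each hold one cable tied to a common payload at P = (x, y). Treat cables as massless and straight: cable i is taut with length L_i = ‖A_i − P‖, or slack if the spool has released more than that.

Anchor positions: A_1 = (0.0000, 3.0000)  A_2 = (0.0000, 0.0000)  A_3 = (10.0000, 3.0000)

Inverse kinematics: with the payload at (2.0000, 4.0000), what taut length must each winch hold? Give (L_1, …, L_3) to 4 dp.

(2.2361, 4.4721, 8.0623)

L_1 = √((0.0000−2.0000)² + (3.0000−4.0000)²) = 2.2361
L_2 = √((0.0000−2.0000)² + (0.0000−4.0000)²) = 4.4721
L_3 = √((10.0000−2.0000)² + (3.0000−4.0000)²) = 8.0623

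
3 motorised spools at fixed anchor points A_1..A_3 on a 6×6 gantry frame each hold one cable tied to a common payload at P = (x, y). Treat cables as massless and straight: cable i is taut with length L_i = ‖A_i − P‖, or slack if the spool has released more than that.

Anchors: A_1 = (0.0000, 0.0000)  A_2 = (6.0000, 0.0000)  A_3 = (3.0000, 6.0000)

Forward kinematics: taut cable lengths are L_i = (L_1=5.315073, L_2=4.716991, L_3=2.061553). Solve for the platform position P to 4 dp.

circle eqns → linear via eq_j − eq_1; set q_j = A_j·A_j − L_j²
q_1 = 0.0000+0.0000−28.2500 = -28.2500
-12.0000·x + 0.0000·y = q_1−q_2 = -42.0000
-6.0000·x − 12.0000·y = q_1−q_3 = -69.0000
solve first two rows → x=3.5000, y=4.0000

(3.5000, 4.0000)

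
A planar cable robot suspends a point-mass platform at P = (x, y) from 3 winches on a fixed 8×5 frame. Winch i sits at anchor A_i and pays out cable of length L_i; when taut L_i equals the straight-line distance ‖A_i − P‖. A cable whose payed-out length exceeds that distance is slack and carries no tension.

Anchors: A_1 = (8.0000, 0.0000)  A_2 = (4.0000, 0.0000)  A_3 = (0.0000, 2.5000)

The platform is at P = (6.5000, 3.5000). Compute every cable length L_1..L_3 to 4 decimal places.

cable 1: Δx=1.5000, Δy=-3.5000; L_1 = √(Δx²+Δy²) = 3.8079
cable 2: Δx=-2.5000, Δy=-3.5000; L_2 = √(Δx²+Δy²) = 4.3012
cable 3: Δx=-6.5000, Δy=-1.0000; L_3 = √(Δx²+Δy²) = 6.5765

(3.8079, 4.3012, 6.5765)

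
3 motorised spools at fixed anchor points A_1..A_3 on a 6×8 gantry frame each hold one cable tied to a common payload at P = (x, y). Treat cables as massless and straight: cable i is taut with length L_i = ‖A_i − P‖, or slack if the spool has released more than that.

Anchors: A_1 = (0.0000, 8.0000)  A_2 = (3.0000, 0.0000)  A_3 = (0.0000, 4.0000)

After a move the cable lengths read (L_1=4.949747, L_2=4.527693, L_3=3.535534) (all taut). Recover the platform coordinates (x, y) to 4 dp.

(3.5000, 4.5000)

each cable: (A_i−P)·(A_i−P) = L_i²; let q_i = ‖A_i‖²−L_i²
q_1 = 0.0000+64.0000−24.5000 = 39.5000
row 1: -6.0000x + 16.0000y = 51.0000  (q_2=-11.5000)
row 2: 0.0000x + 8.0000y = 36.0000  (q_3=3.5000)
Cramer on rows 1–2 → x = 3.5000, y = 4.5000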